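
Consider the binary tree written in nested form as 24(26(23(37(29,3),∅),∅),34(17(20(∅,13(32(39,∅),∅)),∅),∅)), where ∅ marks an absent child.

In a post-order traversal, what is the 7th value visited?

Post-order visits the left subtree, then the right subtree, then the node.
At 24: go left to 26.
  At 26: go left to 23.
    At 23: go left to 37.
      At 37: go left to 29.
        29 is a leaf — visit 29.
      At 37: go right to 3.
        3 is a leaf — visit 3.
      Visit 37.
    At 23: no right child.
    Visit 23.
  At 26: no right child.
  Visit 26.
At 24: go right to 34.
  At 34: go left to 17.
    At 17: go left to 20.
      At 20: no left child.
      At 20: go right to 13.
        At 13: go left to 32.
          At 32: go left to 39.
            39 is a leaf — visit 39.
          At 32: no right child.
          Visit 32.
        At 13: no right child.
        Visit 13.
      Visit 20.
    At 17: no right child.
    Visit 17.
  At 34: no right child.
  Visit 34.
Visit 24.
Full post-order sequence: 29, 3, 37, 23, 26, 39, 32, 13, 20, 17, 34, 24.

32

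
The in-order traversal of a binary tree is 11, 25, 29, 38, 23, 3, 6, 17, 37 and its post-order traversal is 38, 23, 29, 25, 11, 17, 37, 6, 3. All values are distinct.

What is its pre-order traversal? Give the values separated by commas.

The last element of post-order is the root; it splits in-order into left and right subtrees.
Root 3: left subtree has 5 nodes {11, 25, 29, 38, 23}, right has 3 {6, 17, 37}.
  Root 11: left subtree has 0 nodes { }, right has 4 {25, 29, 38, 23}.
    Root 25: left subtree has 0 nodes { }, right has 3 {29, 38, 23}.
      Root 29: left subtree has 0 nodes { }, right has 2 {38, 23}.
        Root 23: left subtree has 1 node {38}, right has 0 { }.
  Root 6: left subtree has 0 nodes { }, right has 2 {17, 37}.
    Root 37: left subtree has 1 node {17}, right has 0 { }.

3, 11, 25, 29, 23, 38, 6, 37, 17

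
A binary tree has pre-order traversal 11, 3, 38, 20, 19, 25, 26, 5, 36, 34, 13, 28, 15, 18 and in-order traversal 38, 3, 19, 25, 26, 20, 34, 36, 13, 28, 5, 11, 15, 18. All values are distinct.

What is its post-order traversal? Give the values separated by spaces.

The first element of pre-order is the root; it splits in-order into left and right subtrees.
Root 11: left subtree has 11 nodes {38, 3, 19, 25, 26, 20, 34, 36, 13, 28, 5}, right has 2 {15, 18}.
  Root 3: left subtree has 1 node {38}, right has 9 {19, 25, 26, 20, 34, 36, 13, 28, 5}.
    Root 20: left subtree has 3 nodes {19, 25, 26}, right has 5 {34, 36, 13, 28, 5}.
      Root 19: left subtree has 0 nodes { }, right has 2 {25, 26}.
        Root 25: left subtree has 0 nodes { }, right has 1 {26}.
      Root 5: left subtree has 4 nodes {34, 36, 13, 28}, right has 0 { }.
        Root 36: left subtree has 1 node {34}, right has 2 {13, 28}.
          Root 13: left subtree has 0 nodes { }, right has 1 {28}.
  Root 15: left subtree has 0 nodes { }, right has 1 {18}.

38 26 25 19 34 28 13 36 5 20 3 18 15 11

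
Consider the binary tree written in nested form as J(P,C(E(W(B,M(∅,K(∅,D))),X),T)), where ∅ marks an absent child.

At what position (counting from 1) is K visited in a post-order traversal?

Post-order visits the left subtree, then the right subtree, then the node.
At J: go left to P.
  P is a leaf — visit P.
At J: go right to C.
  At C: go left to E.
    At E: go left to W.
      At W: go left to B.
        B is a leaf — visit B.
      At W: go right to M.
        At M: no left child.
        At M: go right to K.
          At K: no left child.
          At K: go right to D.
            D is a leaf — visit D.
          Visit K.
        Visit M.
      Visit W.
    At E: go right to X.
      X is a leaf — visit X.
    Visit E.
  At C: go right to T.
    T is a leaf — visit T.
  Visit C.
Visit J.
Full post-order sequence: P, B, D, K, M, W, X, E, T, C, J.

4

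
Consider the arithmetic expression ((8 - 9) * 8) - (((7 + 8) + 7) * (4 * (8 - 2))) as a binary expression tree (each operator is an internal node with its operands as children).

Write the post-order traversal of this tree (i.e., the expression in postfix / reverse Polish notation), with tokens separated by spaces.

8 9 - 8 * 7 8 + 7 + 4 8 2 - * * -

Post-order on an expression tree gives postfix notation: for each operator, emit left operand, right operand, then the operator.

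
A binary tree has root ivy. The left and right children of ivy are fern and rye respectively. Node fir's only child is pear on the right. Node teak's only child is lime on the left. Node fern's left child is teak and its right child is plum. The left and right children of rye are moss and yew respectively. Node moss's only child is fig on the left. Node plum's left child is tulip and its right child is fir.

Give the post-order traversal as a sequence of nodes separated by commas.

lime, teak, tulip, pear, fir, plum, fern, fig, moss, yew, rye, ivy

Post-order visits the left subtree, then the right subtree, then the node.
At ivy: go left to fern.
  At fern: go left to teak.
    At teak: go left to lime.
      lime is a leaf — visit lime.
    At teak: no right child.
    Visit teak.
  At fern: go right to plum.
    At plum: go left to tulip.
      tulip is a leaf — visit tulip.
    At plum: go right to fir.
      At fir: no left child.
      At fir: go right to pear.
        pear is a leaf — visit pear.
      Visit fir.
    Visit plum.
  Visit fern.
At ivy: go right to rye.
  At rye: go left to moss.
    At moss: go left to fig.
      fig is a leaf — visit fig.
    At moss: no right child.
    Visit moss.
  At rye: go right to yew.
    yew is a leaf — visit yew.
  Visit rye.
Visit ivy.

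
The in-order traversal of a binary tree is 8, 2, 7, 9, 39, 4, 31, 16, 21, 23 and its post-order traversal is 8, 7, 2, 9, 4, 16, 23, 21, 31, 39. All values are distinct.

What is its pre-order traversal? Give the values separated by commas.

39, 9, 2, 8, 7, 31, 4, 21, 16, 23

The last element of post-order is the root; it splits in-order into left and right subtrees.
Root 39: left subtree has 4 nodes {8, 2, 7, 9}, right has 5 {4, 31, 16, 21, 23}.
  Root 9: left subtree has 3 nodes {8, 2, 7}, right has 0 { }.
    Root 2: left subtree has 1 node {8}, right has 1 {7}.
  Root 31: left subtree has 1 node {4}, right has 3 {16, 21, 23}.
    Root 21: left subtree has 1 node {16}, right has 1 {23}.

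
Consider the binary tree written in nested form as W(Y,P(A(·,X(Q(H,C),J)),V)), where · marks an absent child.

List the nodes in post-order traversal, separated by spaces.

Y H C Q J X A V P W

Post-order visits the left subtree, then the right subtree, then the node.
At W: go left to Y.
  Y is a leaf — visit Y.
At W: go right to P.
  At P: go left to A.
    At A: no left child.
    At A: go right to X.
      At X: go left to Q.
        At Q: go left to H.
          H is a leaf — visit H.
        At Q: go right to C.
          C is a leaf — visit C.
        Visit Q.
      At X: go right to J.
        J is a leaf — visit J.
      Visit X.
    Visit A.
  At P: go right to V.
    V is a leaf — visit V.
  Visit P.
Visit W.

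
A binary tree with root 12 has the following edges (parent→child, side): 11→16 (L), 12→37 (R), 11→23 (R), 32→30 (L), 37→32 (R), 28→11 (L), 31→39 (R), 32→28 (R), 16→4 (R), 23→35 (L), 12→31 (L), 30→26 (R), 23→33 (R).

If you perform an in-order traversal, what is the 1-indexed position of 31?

In-order visits the left subtree, then the node, then the right subtree.
At 12: go left to 31.
  At 31: no left child.
  Visit 31.
  At 31: go right to 39.
    39 is a leaf — visit 39.
Visit 12.
At 12: go right to 37.
  At 37: no left child.
  Visit 37.
  At 37: go right to 32.
    At 32: go left to 30.
      At 30: no left child.
      Visit 30.
      At 30: go right to 26.
        26 is a leaf — visit 26.
    Visit 32.
    At 32: go right to 28.
      At 28: go left to 11.
        At 11: go left to 16.
          At 16: no left child.
          Visit 16.
          At 16: go right to 4.
            4 is a leaf — visit 4.
        Visit 11.
        At 11: go right to 23.
          At 23: go left to 35.
            35 is a leaf — visit 35.
          Visit 23.
          At 23: go right to 33.
            33 is a leaf — visit 33.
      Visit 28.
      At 28: no right child.
Full in-order sequence: 31, 39, 12, 37, 30, 26, 32, 16, 4, 11, 35, 23, 33, 28.

1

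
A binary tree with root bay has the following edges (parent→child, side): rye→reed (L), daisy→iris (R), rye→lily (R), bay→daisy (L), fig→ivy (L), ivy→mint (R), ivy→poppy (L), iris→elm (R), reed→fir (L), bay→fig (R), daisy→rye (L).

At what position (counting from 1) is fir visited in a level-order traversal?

12

Level-order visits nodes level by level from the root, left to right within each level.
Level 0: bay
Level 1: daisy, fig
Level 2: rye, iris, ivy
Level 3: reed, lily, elm, poppy, mint
Level 4: fir
Full level-order sequence: bay, daisy, fig, rye, iris, ivy, reed, lily, elm, poppy, mint, fir.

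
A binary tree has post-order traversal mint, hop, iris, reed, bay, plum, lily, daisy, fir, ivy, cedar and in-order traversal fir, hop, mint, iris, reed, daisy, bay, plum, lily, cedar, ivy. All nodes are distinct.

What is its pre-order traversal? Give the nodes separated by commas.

The last element of post-order is the root; it splits in-order into left and right subtrees.
Root cedar: left subtree has 9 nodes {fir, hop, mint, iris, reed, daisy, bay, plum, lily}, right has 1 {ivy}.
  Root fir: left subtree has 0 nodes { }, right has 8 {hop, mint, iris, reed, daisy, bay, plum, lily}.
    Root daisy: left subtree has 4 nodes {hop, mint, iris, reed}, right has 3 {bay, plum, lily}.
      Root reed: left subtree has 3 nodes {hop, mint, iris}, right has 0 { }.
        Root iris: left subtree has 2 nodes {hop, mint}, right has 0 { }.
          Root hop: left subtree has 0 nodes { }, right has 1 {mint}.
      Root lily: left subtree has 2 nodes {bay, plum}, right has 0 { }.
        Root plum: left subtree has 1 node {bay}, right has 0 { }.

cedar, fir, daisy, reed, iris, hop, mint, lily, plum, bay, ivy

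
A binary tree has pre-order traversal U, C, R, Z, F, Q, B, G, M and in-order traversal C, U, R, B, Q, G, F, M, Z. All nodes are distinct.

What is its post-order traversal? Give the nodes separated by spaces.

C B G Q M F Z R U

The first element of pre-order is the root; it splits in-order into left and right subtrees.
Root U: left subtree has 1 node {C}, right has 7 {R, B, Q, G, F, M, Z}.
  Root R: left subtree has 0 nodes { }, right has 6 {B, Q, G, F, M, Z}.
    Root Z: left subtree has 5 nodes {B, Q, G, F, M}, right has 0 { }.
      Root F: left subtree has 3 nodes {B, Q, G}, right has 1 {M}.
        Root Q: left subtree has 1 node {B}, right has 1 {G}.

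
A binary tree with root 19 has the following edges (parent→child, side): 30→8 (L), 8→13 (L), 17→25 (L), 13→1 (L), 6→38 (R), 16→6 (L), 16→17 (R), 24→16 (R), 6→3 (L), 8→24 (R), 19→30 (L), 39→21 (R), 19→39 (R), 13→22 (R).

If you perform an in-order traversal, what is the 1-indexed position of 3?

In-order visits the left subtree, then the node, then the right subtree.
At 19: go left to 30.
  At 30: go left to 8.
    At 8: go left to 13.
      At 13: go left to 1.
        1 is a leaf — visit 1.
      Visit 13.
      At 13: go right to 22.
        22 is a leaf — visit 22.
    Visit 8.
    At 8: go right to 24.
      At 24: no left child.
      Visit 24.
      At 24: go right to 16.
        At 16: go left to 6.
          At 6: go left to 3.
            3 is a leaf — visit 3.
          Visit 6.
          At 6: go right to 38.
            38 is a leaf — visit 38.
        Visit 16.
        At 16: go right to 17.
          At 17: go left to 25.
            25 is a leaf — visit 25.
          Visit 17.
          At 17: no right child.
  Visit 30.
  At 30: no right child.
Visit 19.
At 19: go right to 39.
  At 39: no left child.
  Visit 39.
  At 39: go right to 21.
    21 is a leaf — visit 21.
Full in-order sequence: 1, 13, 22, 8, 24, 3, 6, 38, 16, 25, 17, 30, 19, 39, 21.

6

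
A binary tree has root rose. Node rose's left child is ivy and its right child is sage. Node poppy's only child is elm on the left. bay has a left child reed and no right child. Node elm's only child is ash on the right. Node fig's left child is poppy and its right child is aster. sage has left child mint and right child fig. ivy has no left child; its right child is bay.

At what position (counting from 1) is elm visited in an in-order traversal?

7

In-order visits the left subtree, then the node, then the right subtree.
At rose: go left to ivy.
  At ivy: no left child.
  Visit ivy.
  At ivy: go right to bay.
    At bay: go left to reed.
      reed is a leaf — visit reed.
    Visit bay.
    At bay: no right child.
Visit rose.
At rose: go right to sage.
  At sage: go left to mint.
    mint is a leaf — visit mint.
  Visit sage.
  At sage: go right to fig.
    At fig: go left to poppy.
      At poppy: go left to elm.
        At elm: no left child.
        Visit elm.
        At elm: go right to ash.
          ash is a leaf — visit ash.
      Visit poppy.
      At poppy: no right child.
    Visit fig.
    At fig: go right to aster.
      aster is a leaf — visit aster.
Full in-order sequence: ivy, reed, bay, rose, mint, sage, elm, ash, poppy, fig, aster.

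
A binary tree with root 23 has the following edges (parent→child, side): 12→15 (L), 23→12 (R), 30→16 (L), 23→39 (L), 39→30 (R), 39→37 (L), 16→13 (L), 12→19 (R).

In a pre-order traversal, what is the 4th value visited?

Pre-order visits the node, then its left subtree, then its right subtree.
Visit 23.
At 23: go left to 39.
  Visit 39.
  At 39: go left to 37.
    37 is a leaf — visit 37.
  At 39: go right to 30.
    Visit 30.
    At 30: go left to 16.
      Visit 16.
      At 16: go left to 13.
        13 is a leaf — visit 13.
      At 16: no right child.
    At 30: no right child.
At 23: go right to 12.
  Visit 12.
  At 12: go left to 15.
    15 is a leaf — visit 15.
  At 12: go right to 19.
    19 is a leaf — visit 19.
Full pre-order sequence: 23, 39, 37, 30, 16, 13, 12, 15, 19.

30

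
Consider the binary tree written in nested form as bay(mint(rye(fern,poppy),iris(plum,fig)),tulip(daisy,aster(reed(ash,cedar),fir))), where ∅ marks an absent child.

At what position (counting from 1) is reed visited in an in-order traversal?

12

In-order visits the left subtree, then the node, then the right subtree.
At bay: go left to mint.
  At mint: go left to rye.
    At rye: go left to fern.
      fern is a leaf — visit fern.
    Visit rye.
    At rye: go right to poppy.
      poppy is a leaf — visit poppy.
  Visit mint.
  At mint: go right to iris.
    At iris: go left to plum.
      plum is a leaf — visit plum.
    Visit iris.
    At iris: go right to fig.
      fig is a leaf — visit fig.
Visit bay.
At bay: go right to tulip.
  At tulip: go left to daisy.
    daisy is a leaf — visit daisy.
  Visit tulip.
  At tulip: go right to aster.
    At aster: go left to reed.
      At reed: go left to ash.
        ash is a leaf — visit ash.
      Visit reed.
      At reed: go right to cedar.
        cedar is a leaf — visit cedar.
    Visit aster.
    At aster: go right to fir.
      fir is a leaf — visit fir.
Full in-order sequence: fern, rye, poppy, mint, plum, iris, fig, bay, daisy, tulip, ash, reed, cedar, aster, fir.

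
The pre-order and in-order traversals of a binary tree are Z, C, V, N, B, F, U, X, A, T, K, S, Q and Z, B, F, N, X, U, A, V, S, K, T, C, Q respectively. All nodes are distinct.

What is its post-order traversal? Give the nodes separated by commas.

The first element of pre-order is the root; it splits in-order into left and right subtrees.
Root Z: left subtree has 0 nodes { }, right has 12 {B, F, N, X, U, A, V, S, K, T, C, Q}.
  Root C: left subtree has 10 nodes {B, F, N, X, U, A, V, S, K, T}, right has 1 {Q}.
    Root V: left subtree has 6 nodes {B, F, N, X, U, A}, right has 3 {S, K, T}.
      Root N: left subtree has 2 nodes {B, F}, right has 3 {X, U, A}.
        Root B: left subtree has 0 nodes { }, right has 1 {F}.
        Root U: left subtree has 1 node {X}, right has 1 {A}.
      Root T: left subtree has 2 nodes {S, K}, right has 0 { }.
        Root K: left subtree has 1 node {S}, right has 0 { }.

F, B, X, A, U, N, S, K, T, V, Q, C, Z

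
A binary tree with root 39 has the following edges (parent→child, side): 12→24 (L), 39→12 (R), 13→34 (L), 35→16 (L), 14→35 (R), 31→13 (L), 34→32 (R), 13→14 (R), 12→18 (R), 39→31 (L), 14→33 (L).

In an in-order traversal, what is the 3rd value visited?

13

In-order visits the left subtree, then the node, then the right subtree.
At 39: go left to 31.
  At 31: go left to 13.
    At 13: go left to 34.
      At 34: no left child.
      Visit 34.
      At 34: go right to 32.
        32 is a leaf — visit 32.
    Visit 13.
    At 13: go right to 14.
      At 14: go left to 33.
        33 is a leaf — visit 33.
      Visit 14.
      At 14: go right to 35.
        At 35: go left to 16.
          16 is a leaf — visit 16.
        Visit 35.
        At 35: no right child.
  Visit 31.
  At 31: no right child.
Visit 39.
At 39: go right to 12.
  At 12: go left to 24.
    24 is a leaf — visit 24.
  Visit 12.
  At 12: go right to 18.
    18 is a leaf — visit 18.
Full in-order sequence: 34, 32, 13, 33, 14, 16, 35, 31, 39, 24, 12, 18.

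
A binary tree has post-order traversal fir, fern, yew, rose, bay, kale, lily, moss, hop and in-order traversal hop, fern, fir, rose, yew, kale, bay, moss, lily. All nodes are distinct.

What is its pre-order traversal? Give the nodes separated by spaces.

hop moss kale rose fern fir yew bay lily

The last element of post-order is the root; it splits in-order into left and right subtrees.
Root hop: left subtree has 0 nodes { }, right has 8 {fern, fir, rose, yew, kale, bay, moss, lily}.
  Root moss: left subtree has 6 nodes {fern, fir, rose, yew, kale, bay}, right has 1 {lily}.
    Root kale: left subtree has 4 nodes {fern, fir, rose, yew}, right has 1 {bay}.
      Root rose: left subtree has 2 nodes {fern, fir}, right has 1 {yew}.
        Root fern: left subtree has 0 nodes { }, right has 1 {fir}.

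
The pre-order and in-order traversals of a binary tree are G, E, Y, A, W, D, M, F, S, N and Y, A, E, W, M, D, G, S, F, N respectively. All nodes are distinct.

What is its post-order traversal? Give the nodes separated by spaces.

The first element of pre-order is the root; it splits in-order into left and right subtrees.
Root G: left subtree has 6 nodes {Y, A, E, W, M, D}, right has 3 {S, F, N}.
  Root E: left subtree has 2 nodes {Y, A}, right has 3 {W, M, D}.
    Root Y: left subtree has 0 nodes { }, right has 1 {A}.
    Root W: left subtree has 0 nodes { }, right has 2 {M, D}.
      Root D: left subtree has 1 node {M}, right has 0 { }.
  Root F: left subtree has 1 node {S}, right has 1 {N}.

A Y M D W E S N F G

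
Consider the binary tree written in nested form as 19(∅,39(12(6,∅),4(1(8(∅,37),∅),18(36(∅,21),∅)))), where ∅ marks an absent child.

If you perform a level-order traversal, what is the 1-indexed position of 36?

Level-order visits nodes level by level from the root, left to right within each level.
Level 0: 19
Level 1: 39
Level 2: 12, 4
Level 3: 6, 1, 18
Level 4: 8, 36
Level 5: 37, 21
Full level-order sequence: 19, 39, 12, 4, 6, 1, 18, 8, 36, 37, 21.

9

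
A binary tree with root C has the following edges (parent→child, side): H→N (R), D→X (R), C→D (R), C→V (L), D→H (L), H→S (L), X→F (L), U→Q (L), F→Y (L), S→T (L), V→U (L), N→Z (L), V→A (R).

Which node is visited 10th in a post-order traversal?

Post-order visits the left subtree, then the right subtree, then the node.
At C: go left to V.
  At V: go left to U.
    At U: go left to Q.
      Q is a leaf — visit Q.
    At U: no right child.
    Visit U.
  At V: go right to A.
    A is a leaf — visit A.
  Visit V.
At C: go right to D.
  At D: go left to H.
    At H: go left to S.
      At S: go left to T.
        T is a leaf — visit T.
      At S: no right child.
      Visit S.
    At H: go right to N.
      At N: go left to Z.
        Z is a leaf — visit Z.
      At N: no right child.
      Visit N.
    Visit H.
  At D: go right to X.
    At X: go left to F.
      At F: go left to Y.
        Y is a leaf — visit Y.
      At F: no right child.
      Visit F.
    At X: no right child.
    Visit X.
  Visit D.
Visit C.
Full post-order sequence: Q, U, A, V, T, S, Z, N, H, Y, F, X, D, C.

Y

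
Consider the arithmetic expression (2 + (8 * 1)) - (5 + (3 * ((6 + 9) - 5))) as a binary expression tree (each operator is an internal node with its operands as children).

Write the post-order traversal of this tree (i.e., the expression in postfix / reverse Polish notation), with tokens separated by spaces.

Post-order on an expression tree gives postfix notation: for each operator, emit left operand, right operand, then the operator.

2 8 1 * + 5 3 6 9 + 5 - * + -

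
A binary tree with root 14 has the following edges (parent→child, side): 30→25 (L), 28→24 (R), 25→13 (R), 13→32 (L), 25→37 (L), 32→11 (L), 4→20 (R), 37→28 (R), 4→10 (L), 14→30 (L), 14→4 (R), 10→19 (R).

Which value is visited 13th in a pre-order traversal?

20

Pre-order visits the node, then its left subtree, then its right subtree.
Visit 14.
At 14: go left to 30.
  Visit 30.
  At 30: go left to 25.
    Visit 25.
    At 25: go left to 37.
      Visit 37.
      At 37: no left child.
      At 37: go right to 28.
        Visit 28.
        At 28: no left child.
        At 28: go right to 24.
          24 is a leaf — visit 24.
    At 25: go right to 13.
      Visit 13.
      At 13: go left to 32.
        Visit 32.
        At 32: go left to 11.
          11 is a leaf — visit 11.
        At 32: no right child.
      At 13: no right child.
  At 30: no right child.
At 14: go right to 4.
  Visit 4.
  At 4: go left to 10.
    Visit 10.
    At 10: no left child.
    At 10: go right to 19.
      19 is a leaf — visit 19.
  At 4: go right to 20.
    20 is a leaf — visit 20.
Full pre-order sequence: 14, 30, 25, 37, 28, 24, 13, 32, 11, 4, 10, 19, 20.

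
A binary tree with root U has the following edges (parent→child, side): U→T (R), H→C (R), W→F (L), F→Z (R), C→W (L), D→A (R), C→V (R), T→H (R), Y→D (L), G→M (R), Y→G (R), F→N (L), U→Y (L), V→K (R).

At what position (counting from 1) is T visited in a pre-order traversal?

Pre-order visits the node, then its left subtree, then its right subtree.
Visit U.
At U: go left to Y.
  Visit Y.
  At Y: go left to D.
    Visit D.
    At D: no left child.
    At D: go right to A.
      A is a leaf — visit A.
  At Y: go right to G.
    Visit G.
    At G: no left child.
    At G: go right to M.
      M is a leaf — visit M.
At U: go right to T.
  Visit T.
  At T: no left child.
  At T: go right to H.
    Visit H.
    At H: no left child.
    At H: go right to C.
      Visit C.
      At C: go left to W.
        Visit W.
        At W: go left to F.
          Visit F.
          At F: go left to N.
            N is a leaf — visit N.
          At F: go right to Z.
            Z is a leaf — visit Z.
        At W: no right child.
      At C: go right to V.
        Visit V.
        At V: no left child.
        At V: go right to K.
          K is a leaf — visit K.
Full pre-order sequence: U, Y, D, A, G, M, T, H, C, W, F, N, Z, V, K.

7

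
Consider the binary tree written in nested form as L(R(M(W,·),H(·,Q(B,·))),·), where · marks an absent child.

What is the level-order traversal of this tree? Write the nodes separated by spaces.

L R M H W Q B

Level-order visits nodes level by level from the root, left to right within each level.
Level 0: L
Level 1: R
Level 2: M, H
Level 3: W, Q
Level 4: B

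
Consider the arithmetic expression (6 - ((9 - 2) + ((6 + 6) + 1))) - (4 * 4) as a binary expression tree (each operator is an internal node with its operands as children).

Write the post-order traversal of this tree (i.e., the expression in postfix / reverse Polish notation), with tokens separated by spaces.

Post-order on an expression tree gives postfix notation: for each operator, emit left operand, right operand, then the operator.

6 9 2 - 6 6 + 1 + + - 4 4 * -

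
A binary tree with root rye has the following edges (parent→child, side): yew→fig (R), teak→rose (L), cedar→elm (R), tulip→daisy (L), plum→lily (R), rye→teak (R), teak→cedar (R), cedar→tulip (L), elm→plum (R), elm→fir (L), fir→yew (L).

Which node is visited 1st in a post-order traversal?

rose

Post-order visits the left subtree, then the right subtree, then the node.
At rye: no left child.
At rye: go right to teak.
  At teak: go left to rose.
    rose is a leaf — visit rose.
  At teak: go right to cedar.
    At cedar: go left to tulip.
      At tulip: go left to daisy.
        daisy is a leaf — visit daisy.
      At tulip: no right child.
      Visit tulip.
    At cedar: go right to elm.
      At elm: go left to fir.
        At fir: go left to yew.
          At yew: no left child.
          At yew: go right to fig.
            fig is a leaf — visit fig.
          Visit yew.
        At fir: no right child.
        Visit fir.
      At elm: go right to plum.
        At plum: no left child.
        At plum: go right to lily.
          lily is a leaf — visit lily.
        Visit plum.
      Visit elm.
    Visit cedar.
  Visit teak.
Visit rye.
Full post-order sequence: rose, daisy, tulip, fig, yew, fir, lily, plum, elm, cedar, teak, rye.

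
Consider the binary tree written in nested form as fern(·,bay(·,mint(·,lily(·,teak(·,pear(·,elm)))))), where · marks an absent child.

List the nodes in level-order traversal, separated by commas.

Level-order visits nodes level by level from the root, left to right within each level.
Level 0: fern
Level 1: bay
Level 2: mint
Level 3: lily
Level 4: teak
Level 5: pear
Level 6: elm

fern, bay, mint, lily, teak, pear, elm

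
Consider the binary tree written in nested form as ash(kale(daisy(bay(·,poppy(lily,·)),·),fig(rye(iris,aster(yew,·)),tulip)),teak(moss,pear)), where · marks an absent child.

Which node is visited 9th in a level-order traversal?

Level-order visits nodes level by level from the root, left to right within each level.
Level 0: ash
Level 1: kale, teak
Level 2: daisy, fig, moss, pear
Level 3: bay, rye, tulip
Level 4: poppy, iris, aster
Level 5: lily, yew
Full level-order sequence: ash, kale, teak, daisy, fig, moss, pear, bay, rye, tulip, poppy, iris, aster, lily, yew.

rye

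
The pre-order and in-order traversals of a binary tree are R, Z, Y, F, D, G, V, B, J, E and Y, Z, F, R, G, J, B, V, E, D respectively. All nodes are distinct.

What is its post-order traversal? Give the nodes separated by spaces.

Y F Z J B E V G D R

The first element of pre-order is the root; it splits in-order into left and right subtrees.
Root R: left subtree has 3 nodes {Y, Z, F}, right has 6 {G, J, B, V, E, D}.
  Root Z: left subtree has 1 node {Y}, right has 1 {F}.
  Root D: left subtree has 5 nodes {G, J, B, V, E}, right has 0 { }.
    Root G: left subtree has 0 nodes { }, right has 4 {J, B, V, E}.
      Root V: left subtree has 2 nodes {J, B}, right has 1 {E}.
        Root B: left subtree has 1 node {J}, right has 0 { }.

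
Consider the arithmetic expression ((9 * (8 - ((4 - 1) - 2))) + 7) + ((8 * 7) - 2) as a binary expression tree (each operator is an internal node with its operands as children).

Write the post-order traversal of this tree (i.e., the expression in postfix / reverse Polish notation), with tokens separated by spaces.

9 8 4 1 - 2 - - * 7 + 8 7 * 2 - +

Post-order on an expression tree gives postfix notation: for each operator, emit left operand, right operand, then the operator.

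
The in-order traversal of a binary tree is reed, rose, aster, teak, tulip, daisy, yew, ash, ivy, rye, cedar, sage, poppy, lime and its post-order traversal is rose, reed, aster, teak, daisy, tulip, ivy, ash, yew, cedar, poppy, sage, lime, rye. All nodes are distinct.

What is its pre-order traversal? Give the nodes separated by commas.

The last element of post-order is the root; it splits in-order into left and right subtrees.
Root rye: left subtree has 9 nodes {reed, rose, aster, teak, tulip, daisy, yew, ash, ivy}, right has 4 {cedar, sage, poppy, lime}.
  Root yew: left subtree has 6 nodes {reed, rose, aster, teak, tulip, daisy}, right has 2 {ash, ivy}.
    Root tulip: left subtree has 4 nodes {reed, rose, aster, teak}, right has 1 {daisy}.
      Root teak: left subtree has 3 nodes {reed, rose, aster}, right has 0 { }.
        Root aster: left subtree has 2 nodes {reed, rose}, right has 0 { }.
          Root reed: left subtree has 0 nodes { }, right has 1 {rose}.
    Root ash: left subtree has 0 nodes { }, right has 1 {ivy}.
  Root lime: left subtree has 3 nodes {cedar, sage, poppy}, right has 0 { }.
    Root sage: left subtree has 1 node {cedar}, right has 1 {poppy}.

rye, yew, tulip, teak, aster, reed, rose, daisy, ash, ivy, lime, sage, cedar, poppy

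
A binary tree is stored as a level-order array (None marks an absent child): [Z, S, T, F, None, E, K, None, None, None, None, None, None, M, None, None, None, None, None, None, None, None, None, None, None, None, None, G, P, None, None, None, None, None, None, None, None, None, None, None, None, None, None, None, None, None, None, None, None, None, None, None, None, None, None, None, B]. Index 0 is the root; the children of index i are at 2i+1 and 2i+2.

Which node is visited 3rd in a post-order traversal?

E

Post-order visits the left subtree, then the right subtree, then the node.
At Z: go left to S.
  At S: go left to F.
    F is a leaf — visit F.
  At S: no right child.
  Visit S.
At Z: go right to T.
  At T: go left to E.
    E is a leaf — visit E.
  At T: go right to K.
    At K: go left to M.
      At M: go left to G.
        At G: no left child.
        At G: go right to B.
          B is a leaf — visit B.
        Visit G.
      At M: go right to P.
        P is a leaf — visit P.
      Visit M.
    At K: no right child.
    Visit K.
  Visit T.
Visit Z.
Full post-order sequence: F, S, E, B, G, P, M, K, T, Z.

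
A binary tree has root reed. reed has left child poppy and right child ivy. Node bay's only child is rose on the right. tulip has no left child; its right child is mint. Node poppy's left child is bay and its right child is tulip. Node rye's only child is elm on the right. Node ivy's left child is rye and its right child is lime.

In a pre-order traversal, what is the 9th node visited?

Pre-order visits the node, then its left subtree, then its right subtree.
Visit reed.
At reed: go left to poppy.
  Visit poppy.
  At poppy: go left to bay.
    Visit bay.
    At bay: no left child.
    At bay: go right to rose.
      rose is a leaf — visit rose.
  At poppy: go right to tulip.
    Visit tulip.
    At tulip: no left child.
    At tulip: go right to mint.
      mint is a leaf — visit mint.
At reed: go right to ivy.
  Visit ivy.
  At ivy: go left to rye.
    Visit rye.
    At rye: no left child.
    At rye: go right to elm.
      elm is a leaf — visit elm.
  At ivy: go right to lime.
    lime is a leaf — visit lime.
Full pre-order sequence: reed, poppy, bay, rose, tulip, mint, ivy, rye, elm, lime.

elm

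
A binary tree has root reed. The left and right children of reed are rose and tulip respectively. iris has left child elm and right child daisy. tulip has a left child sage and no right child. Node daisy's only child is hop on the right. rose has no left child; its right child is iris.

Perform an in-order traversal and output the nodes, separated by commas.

In-order visits the left subtree, then the node, then the right subtree.
At reed: go left to rose.
  At rose: no left child.
  Visit rose.
  At rose: go right to iris.
    At iris: go left to elm.
      elm is a leaf — visit elm.
    Visit iris.
    At iris: go right to daisy.
      At daisy: no left child.
      Visit daisy.
      At daisy: go right to hop.
        hop is a leaf — visit hop.
Visit reed.
At reed: go right to tulip.
  At tulip: go left to sage.
    sage is a leaf — visit sage.
  Visit tulip.
  At tulip: no right child.

rose, elm, iris, daisy, hop, reed, sage, tulip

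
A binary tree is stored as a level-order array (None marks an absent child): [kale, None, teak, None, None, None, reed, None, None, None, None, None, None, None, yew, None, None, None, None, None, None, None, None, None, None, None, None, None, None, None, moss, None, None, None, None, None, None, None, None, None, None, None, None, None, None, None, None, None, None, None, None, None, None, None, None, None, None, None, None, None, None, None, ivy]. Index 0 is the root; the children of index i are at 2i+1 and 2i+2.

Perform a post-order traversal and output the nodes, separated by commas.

ivy, moss, yew, reed, teak, kale

Post-order visits the left subtree, then the right subtree, then the node.
At kale: no left child.
At kale: go right to teak.
  At teak: no left child.
  At teak: go right to reed.
    At reed: no left child.
    At reed: go right to yew.
      At yew: no left child.
      At yew: go right to moss.
        At moss: no left child.
        At moss: go right to ivy.
          ivy is a leaf — visit ivy.
        Visit moss.
      Visit yew.
    Visit reed.
  Visit teak.
Visit kale.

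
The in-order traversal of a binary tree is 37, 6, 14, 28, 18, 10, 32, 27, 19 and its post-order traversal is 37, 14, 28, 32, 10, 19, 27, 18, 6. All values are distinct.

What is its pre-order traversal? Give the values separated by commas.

The last element of post-order is the root; it splits in-order into left and right subtrees.
Root 6: left subtree has 1 node {37}, right has 7 {14, 28, 18, 10, 32, 27, 19}.
  Root 18: left subtree has 2 nodes {14, 28}, right has 4 {10, 32, 27, 19}.
    Root 28: left subtree has 1 node {14}, right has 0 { }.
    Root 27: left subtree has 2 nodes {10, 32}, right has 1 {19}.
      Root 10: left subtree has 0 nodes { }, right has 1 {32}.

6, 37, 18, 28, 14, 27, 10, 32, 19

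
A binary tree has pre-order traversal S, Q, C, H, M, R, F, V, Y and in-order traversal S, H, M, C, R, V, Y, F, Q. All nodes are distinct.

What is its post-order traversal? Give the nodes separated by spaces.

The first element of pre-order is the root; it splits in-order into left and right subtrees.
Root S: left subtree has 0 nodes { }, right has 8 {H, M, C, R, V, Y, F, Q}.
  Root Q: left subtree has 7 nodes {H, M, C, R, V, Y, F}, right has 0 { }.
    Root C: left subtree has 2 nodes {H, M}, right has 4 {R, V, Y, F}.
      Root H: left subtree has 0 nodes { }, right has 1 {M}.
      Root R: left subtree has 0 nodes { }, right has 3 {V, Y, F}.
        Root F: left subtree has 2 nodes {V, Y}, right has 0 { }.
          Root V: left subtree has 0 nodes { }, right has 1 {Y}.

M H Y V F R C Q S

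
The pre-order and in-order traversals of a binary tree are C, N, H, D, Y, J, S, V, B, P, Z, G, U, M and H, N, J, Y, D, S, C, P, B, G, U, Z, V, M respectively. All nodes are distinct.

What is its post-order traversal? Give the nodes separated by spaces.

H J Y S D N P U G Z B M V C

The first element of pre-order is the root; it splits in-order into left and right subtrees.
Root C: left subtree has 6 nodes {H, N, J, Y, D, S}, right has 7 {P, B, G, U, Z, V, M}.
  Root N: left subtree has 1 node {H}, right has 4 {J, Y, D, S}.
    Root D: left subtree has 2 nodes {J, Y}, right has 1 {S}.
      Root Y: left subtree has 1 node {J}, right has 0 { }.
  Root V: left subtree has 5 nodes {P, B, G, U, Z}, right has 1 {M}.
    Root B: left subtree has 1 node {P}, right has 3 {G, U, Z}.
      Root Z: left subtree has 2 nodes {G, U}, right has 0 { }.
        Root G: left subtree has 0 nodes { }, right has 1 {U}.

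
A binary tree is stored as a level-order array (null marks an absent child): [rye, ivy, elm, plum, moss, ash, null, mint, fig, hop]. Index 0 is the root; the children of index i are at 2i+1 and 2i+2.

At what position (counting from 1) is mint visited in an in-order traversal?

1

In-order visits the left subtree, then the node, then the right subtree.
At rye: go left to ivy.
  At ivy: go left to plum.
    At plum: go left to mint.
      mint is a leaf — visit mint.
    Visit plum.
    At plum: go right to fig.
      fig is a leaf — visit fig.
  Visit ivy.
  At ivy: go right to moss.
    At moss: go left to hop.
      hop is a leaf — visit hop.
    Visit moss.
    At moss: no right child.
Visit rye.
At rye: go right to elm.
  At elm: go left to ash.
    ash is a leaf — visit ash.
  Visit elm.
  At elm: no right child.
Full in-order sequence: mint, plum, fig, ivy, hop, moss, rye, ash, elm.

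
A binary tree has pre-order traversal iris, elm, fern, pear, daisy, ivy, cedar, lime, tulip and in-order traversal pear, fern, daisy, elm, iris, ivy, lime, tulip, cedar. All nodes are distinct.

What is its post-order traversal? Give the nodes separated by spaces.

The first element of pre-order is the root; it splits in-order into left and right subtrees.
Root iris: left subtree has 4 nodes {pear, fern, daisy, elm}, right has 4 {ivy, lime, tulip, cedar}.
  Root elm: left subtree has 3 nodes {pear, fern, daisy}, right has 0 { }.
    Root fern: left subtree has 1 node {pear}, right has 1 {daisy}.
  Root ivy: left subtree has 0 nodes { }, right has 3 {lime, tulip, cedar}.
    Root cedar: left subtree has 2 nodes {lime, tulip}, right has 0 { }.
      Root lime: left subtree has 0 nodes { }, right has 1 {tulip}.

pear daisy fern elm tulip lime cedar ivy iris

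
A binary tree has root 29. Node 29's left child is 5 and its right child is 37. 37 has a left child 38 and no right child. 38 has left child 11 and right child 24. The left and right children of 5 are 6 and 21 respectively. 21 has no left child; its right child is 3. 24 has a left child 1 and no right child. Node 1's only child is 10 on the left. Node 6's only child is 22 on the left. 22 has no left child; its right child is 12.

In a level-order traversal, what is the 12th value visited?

Level-order visits nodes level by level from the root, left to right within each level.
Level 0: 29
Level 1: 5, 37
Level 2: 6, 21, 38
Level 3: 22, 3, 11, 24
Level 4: 12, 1
Level 5: 10
Full level-order sequence: 29, 5, 37, 6, 21, 38, 22, 3, 11, 24, 12, 1, 10.

1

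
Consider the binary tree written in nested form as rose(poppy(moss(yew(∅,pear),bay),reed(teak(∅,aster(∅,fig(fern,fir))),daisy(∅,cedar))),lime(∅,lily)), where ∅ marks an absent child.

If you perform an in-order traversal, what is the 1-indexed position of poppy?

In-order visits the left subtree, then the node, then the right subtree.
At rose: go left to poppy.
  At poppy: go left to moss.
    At moss: go left to yew.
      At yew: no left child.
      Visit yew.
      At yew: go right to pear.
        pear is a leaf — visit pear.
    Visit moss.
    At moss: go right to bay.
      bay is a leaf — visit bay.
  Visit poppy.
  At poppy: go right to reed.
    At reed: go left to teak.
      At teak: no left child.
      Visit teak.
      At teak: go right to aster.
        At aster: no left child.
        Visit aster.
        At aster: go right to fig.
          At fig: go left to fern.
            fern is a leaf — visit fern.
          Visit fig.
          At fig: go right to fir.
            fir is a leaf — visit fir.
    Visit reed.
    At reed: go right to daisy.
      At daisy: no left child.
      Visit daisy.
      At daisy: go right to cedar.
        cedar is a leaf — visit cedar.
Visit rose.
At rose: go right to lime.
  At lime: no left child.
  Visit lime.
  At lime: go right to lily.
    lily is a leaf — visit lily.
Full in-order sequence: yew, pear, moss, bay, poppy, teak, aster, fern, fig, fir, reed, daisy, cedar, rose, lime, lily.

5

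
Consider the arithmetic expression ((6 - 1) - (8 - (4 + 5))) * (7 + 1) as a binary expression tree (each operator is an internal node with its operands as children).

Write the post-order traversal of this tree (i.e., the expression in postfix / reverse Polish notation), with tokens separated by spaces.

6 1 - 8 4 5 + - - 7 1 + *

Post-order on an expression tree gives postfix notation: for each operator, emit left operand, right operand, then the operator.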